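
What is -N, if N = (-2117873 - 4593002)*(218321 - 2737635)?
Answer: -16906801339750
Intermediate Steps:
N = 16906801339750 (N = -6710875*(-2519314) = 16906801339750)
-N = -1*16906801339750 = -16906801339750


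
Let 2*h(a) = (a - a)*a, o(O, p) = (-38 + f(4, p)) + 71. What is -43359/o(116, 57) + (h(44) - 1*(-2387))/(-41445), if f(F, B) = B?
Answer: -39938413/82890 ≈ -481.82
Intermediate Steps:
o(O, p) = 33 + p (o(O, p) = (-38 + p) + 71 = 33 + p)
h(a) = 0 (h(a) = ((a - a)*a)/2 = (0*a)/2 = (½)*0 = 0)
-43359/o(116, 57) + (h(44) - 1*(-2387))/(-41445) = -43359/(33 + 57) + (0 - 1*(-2387))/(-41445) = -43359/90 + (0 + 2387)*(-1/41445) = -43359*1/90 + 2387*(-1/41445) = -14453/30 - 2387/41445 = -39938413/82890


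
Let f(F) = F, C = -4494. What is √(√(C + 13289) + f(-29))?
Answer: √(-29 + √8795) ≈ 8.0487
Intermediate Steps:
√(√(C + 13289) + f(-29)) = √(√(-4494 + 13289) - 29) = √(√8795 - 29) = √(-29 + √8795)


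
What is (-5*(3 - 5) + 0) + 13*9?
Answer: 127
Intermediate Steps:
(-5*(3 - 5) + 0) + 13*9 = (-5*(-2) + 0) + 117 = (-1*(-10) + 0) + 117 = (10 + 0) + 117 = 10 + 117 = 127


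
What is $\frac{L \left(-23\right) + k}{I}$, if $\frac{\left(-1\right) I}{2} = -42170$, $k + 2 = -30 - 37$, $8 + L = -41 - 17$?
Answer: $\frac{1449}{84340} \approx 0.01718$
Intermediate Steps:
$L = -66$ ($L = -8 - 58 = -66$)
$k = -69$ ($k = -2 - 67 = -69$)
$I = 84340$ ($I = \left(-2\right) \left(-42170\right) = 84340$)
$\frac{L \left(-23\right) + k}{I} = \frac{\left(-66\right) \left(-23\right) - 69}{84340} = \left(1518 - 69\right) \frac{1}{84340} = 1449 \cdot \frac{1}{84340} = \frac{1449}{84340}$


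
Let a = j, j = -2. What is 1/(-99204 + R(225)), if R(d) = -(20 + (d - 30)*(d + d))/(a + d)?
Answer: -223/22210262 ≈ -1.0040e-5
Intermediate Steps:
a = -2
R(d) = -(20 + 2*d*(-30 + d))/(-2 + d) (R(d) = -(20 + (d - 30)*(d + d))/(-2 + d) = -(20 + (-30 + d)*(2*d))/(-2 + d) = -(20 + 2*d*(-30 + d))/(-2 + d))
1/(-99204 + R(225)) = 1/(-99204 + 2*(-10 - 1*225**2 + 30*225)/(-2 + 225)) = 1/(-99204 + 2*(-10 - 1*50625 + 6750)/223) = 1/(-99204 + 2*(1/223)*(-10 - 50625 + 6750)) = 1/(-99204 + 2*(1/223)*(-43885)) = 1/(-99204 - 87770/223) = 1/(-22210262/223) = -223/22210262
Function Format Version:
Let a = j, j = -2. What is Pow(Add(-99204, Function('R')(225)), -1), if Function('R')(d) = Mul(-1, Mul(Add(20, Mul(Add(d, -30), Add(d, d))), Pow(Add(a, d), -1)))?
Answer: Rational(-223, 22210262) ≈ -1.0040e-5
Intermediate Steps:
a = -2
Function('R')(d) = Mul(-1, Pow(Add(-2, d), -1), Add(20, Mul(2, d, Add(-30, d)))) (Function('R')(d) = Mul(-1, Mul(Add(20, Mul(Add(d, -30), Add(d, d))), Pow(Add(-2, d), -1))) = Mul(-1, Mul(Add(20, Mul(Add(-30, d), Mul(2, d))), Pow(Add(-2, d), -1))) = Mul(-1, Mul(Add(20, Mul(2, d, Add(-30, d))), Pow(Add(-2, d), -1))) = Mul(-1, Mul(Pow(Add(-2, d), -1), Add(20, Mul(2, d, Add(-30, d))))) = Mul(-1, Pow(Add(-2, d), -1), Add(20, Mul(2, d, Add(-30, d)))))
Pow(Add(-99204, Function('R')(225)), -1) = Pow(Add(-99204, Mul(2, Pow(Add(-2, 225), -1), Add(-10, Mul(-1, Pow(225, 2)), Mul(30, 225)))), -1) = Pow(Add(-99204, Mul(2, Pow(223, -1), Add(-10, Mul(-1, 50625), 6750))), -1) = Pow(Add(-99204, Mul(2, Rational(1, 223), Add(-10, -50625, 6750))), -1) = Pow(Add(-99204, Mul(2, Rational(1, 223), -43885)), -1) = Pow(Add(-99204, Rational(-87770, 223)), -1) = Pow(Rational(-22210262, 223), -1) = Rational(-223, 22210262)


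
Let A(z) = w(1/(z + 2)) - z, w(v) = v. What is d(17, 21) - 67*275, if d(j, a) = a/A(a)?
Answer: -8881333/482 ≈ -18426.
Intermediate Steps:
A(z) = 1/(2 + z) - z (A(z) = 1/(z + 2) - z = 1/(2 + z) - z)
d(j, a) = a*(2 + a)/(1 - a*(2 + a)) (d(j, a) = a/(((1 - a*(2 + a))/(2 + a))) = a*((2 + a)/(1 - a*(2 + a))) = a*(2 + a)/(1 - a*(2 + a)))
d(17, 21) - 67*275 = -1*21*(2 + 21)/(-1 + 21*(2 + 21)) - 67*275 = -1*21*23/(-1 + 21*23) - 18425 = -1*21*23/(-1 + 483) - 18425 = -1*21*23/482 - 18425 = -1*21*1/482*23 - 18425 = -483/482 - 18425 = -8881333/482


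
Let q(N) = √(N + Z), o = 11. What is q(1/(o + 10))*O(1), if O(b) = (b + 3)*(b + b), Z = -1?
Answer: 16*I*√105/21 ≈ 7.8072*I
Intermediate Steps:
q(N) = √(-1 + N) (q(N) = √(N - 1) = √(-1 + N))
O(b) = 2*b*(3 + b) (O(b) = (3 + b)*(2*b) = 2*b*(3 + b))
q(1/(o + 10))*O(1) = √(-1 + 1/(11 + 10))*(2*1*(3 + 1)) = √(-1 + 1/21)*(2*1*4) = √(-1 + 1/21)*8 = √(-20/21)*8 = (2*I*√105/21)*8 = 16*I*√105/21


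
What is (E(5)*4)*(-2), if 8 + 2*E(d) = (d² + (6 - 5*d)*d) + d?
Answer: 292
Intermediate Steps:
E(d) = -4 + d/2 + d²/2 + d*(6 - 5*d)/2 (E(d) = -4 + ((d² + (6 - 5*d)*d) + d)/2 = -4 + ((d² + d*(6 - 5*d)) + d)/2 = -4 + (d + d² + d*(6 - 5*d))/2 = -4 + (d/2 + d²/2 + d*(6 - 5*d)/2) = -4 + d/2 + d²/2 + d*(6 - 5*d)/2)
(E(5)*4)*(-2) = ((-4 - 2*5² + (7/2)*5)*4)*(-2) = ((-4 - 2*25 + 35/2)*4)*(-2) = ((-4 - 50 + 35/2)*4)*(-2) = -73/2*4*(-2) = -146*(-2) = 292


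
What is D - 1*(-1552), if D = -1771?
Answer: -219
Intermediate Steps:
D - 1*(-1552) = -1771 - 1*(-1552) = -1771 + 1552 = -219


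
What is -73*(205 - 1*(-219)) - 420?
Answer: -31372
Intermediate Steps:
-73*(205 - 1*(-219)) - 420 = -73*(205 + 219) - 420 = -73*424 - 420 = -30952 - 420 = -31372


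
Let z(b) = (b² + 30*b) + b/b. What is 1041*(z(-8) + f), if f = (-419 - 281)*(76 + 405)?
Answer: -350686875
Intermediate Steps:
z(b) = 1 + b² + 30*b (z(b) = (b² + 30*b) + 1 = 1 + b² + 30*b)
f = -336700 (f = -700*481 = -336700)
1041*(z(-8) + f) = 1041*((1 + (-8)² + 30*(-8)) - 336700) = 1041*((1 + 64 - 240) - 336700) = 1041*(-175 - 336700) = 1041*(-336875) = -350686875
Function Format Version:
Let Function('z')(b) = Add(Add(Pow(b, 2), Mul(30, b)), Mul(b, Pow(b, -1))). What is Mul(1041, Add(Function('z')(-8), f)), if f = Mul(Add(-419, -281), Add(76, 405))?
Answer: -350686875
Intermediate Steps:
Function('z')(b) = Add(1, Pow(b, 2), Mul(30, b)) (Function('z')(b) = Add(Add(Pow(b, 2), Mul(30, b)), 1) = Add(1, Pow(b, 2), Mul(30, b)))
f = -336700 (f = Mul(-700, 481) = -336700)
Mul(1041, Add(Function('z')(-8), f)) = Mul(1041, Add(Add(1, Pow(-8, 2), Mul(30, -8)), -336700)) = Mul(1041, Add(Add(1, 64, -240), -336700)) = Mul(1041, Add(-175, -336700)) = Mul(1041, -336875) = -350686875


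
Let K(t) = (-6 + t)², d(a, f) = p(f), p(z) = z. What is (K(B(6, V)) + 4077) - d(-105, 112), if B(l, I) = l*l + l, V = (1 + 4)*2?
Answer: 5261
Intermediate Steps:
V = 10 (V = 5*2 = 10)
B(l, I) = l + l² (B(l, I) = l² + l = l + l²)
d(a, f) = f
(K(B(6, V)) + 4077) - d(-105, 112) = ((-6 + 6*(1 + 6))² + 4077) - 1*112 = ((-6 + 6*7)² + 4077) - 112 = ((-6 + 42)² + 4077) - 112 = (36² + 4077) - 112 = (1296 + 4077) - 112 = 5373 - 112 = 5261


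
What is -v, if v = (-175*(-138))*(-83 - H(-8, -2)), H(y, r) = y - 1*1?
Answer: 1787100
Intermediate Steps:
H(y, r) = -1 + y (H(y, r) = y - 1 = -1 + y)
v = -1787100 (v = (-175*(-138))*(-83 - (-1 - 8)) = 24150*(-83 - 1*(-9)) = 24150*(-83 + 9) = 24150*(-74) = -1787100)
-v = -1*(-1787100) = 1787100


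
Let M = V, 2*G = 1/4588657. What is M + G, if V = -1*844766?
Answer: -7752682838523/9177314 ≈ -8.4477e+5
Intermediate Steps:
G = 1/9177314 (G = (½)/4588657 = (½)*(1/4588657) = 1/9177314 ≈ 1.0896e-7)
V = -844766
M = -844766
M + G = -844766 + 1/9177314 = -7752682838523/9177314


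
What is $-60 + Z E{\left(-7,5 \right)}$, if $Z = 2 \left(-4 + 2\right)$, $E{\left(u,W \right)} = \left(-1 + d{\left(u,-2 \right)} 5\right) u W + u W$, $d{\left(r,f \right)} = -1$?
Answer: $-760$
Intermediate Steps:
$E{\left(u,W \right)} = - 5 W u$ ($E{\left(u,W \right)} = \left(-1 - 5\right) u W + u W = \left(-1 - 5\right) u W + W u = - 6 u W + W u = - 6 W u + W u = - 5 W u$)
$Z = -4$ ($Z = 2 \left(-2\right) = -4$)
$-60 + Z E{\left(-7,5 \right)} = -60 - 4 \left(\left(-5\right) 5 \left(-7\right)\right) = -60 - 700 = -760$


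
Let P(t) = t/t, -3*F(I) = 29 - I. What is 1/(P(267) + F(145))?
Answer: 3/119 ≈ 0.025210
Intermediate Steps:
F(I) = -29/3 + I/3 (F(I) = -(29 - I)/3 = -29/3 + I/3)
P(t) = 1
1/(P(267) + F(145)) = 1/(1 + (-29/3 + (⅓)*145)) = 1/(1 + (-29/3 + 145/3)) = 1/(1 + 116/3) = 1/(119/3) = 3/119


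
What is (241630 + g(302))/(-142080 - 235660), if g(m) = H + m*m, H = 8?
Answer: -166421/188870 ≈ -0.88114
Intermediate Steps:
g(m) = 8 + m**2 (g(m) = 8 + m*m = 8 + m**2)
(241630 + g(302))/(-142080 - 235660) = (241630 + (8 + 302**2))/(-142080 - 235660) = (241630 + (8 + 91204))/(-377740) = (241630 + 91212)*(-1/377740) = 332842*(-1/377740) = -166421/188870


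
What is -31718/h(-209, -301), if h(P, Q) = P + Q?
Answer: 15859/255 ≈ 62.192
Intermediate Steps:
-31718/h(-209, -301) = -31718/(-209 - 301) = -31718/(-510) = -31718*(-1/510) = 15859/255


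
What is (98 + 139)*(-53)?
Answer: -12561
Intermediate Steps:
(98 + 139)*(-53) = 237*(-53) = -12561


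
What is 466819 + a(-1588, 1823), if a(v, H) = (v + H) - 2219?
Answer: 464835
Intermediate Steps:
a(v, H) = -2219 + H + v (a(v, H) = (H + v) - 2219 = -2219 + H + v)
466819 + a(-1588, 1823) = 466819 + (-2219 + 1823 - 1588) = 466819 - 1984 = 464835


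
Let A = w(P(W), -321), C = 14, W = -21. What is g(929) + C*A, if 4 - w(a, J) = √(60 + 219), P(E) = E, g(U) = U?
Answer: 985 - 42*√31 ≈ 751.15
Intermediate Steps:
w(a, J) = 4 - 3*√31 (w(a, J) = 4 - √(60 + 219) = 4 - √279 = 4 - 3*√31)
A = 4 - 3*√31 ≈ -12.703
g(929) + C*A = 929 + 14*(4 - 3*√31) = 929 + (56 - 42*√31) = 985 - 42*√31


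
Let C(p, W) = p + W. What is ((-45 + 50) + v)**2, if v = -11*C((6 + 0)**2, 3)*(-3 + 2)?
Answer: 188356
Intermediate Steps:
C(p, W) = W + p
v = 429 (v = -11*(3 + (6 + 0)**2)*(-3 + 2) = -11*(3 + 6**2)*(-1) = -11*(3 + 36)*(-1) = -429*(-1) = -11*(-39) = 429)
((-45 + 50) + v)**2 = ((-45 + 50) + 429)**2 = (5 + 429)**2 = 434**2 = 188356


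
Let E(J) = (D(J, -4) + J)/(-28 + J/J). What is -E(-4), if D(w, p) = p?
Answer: -8/27 ≈ -0.29630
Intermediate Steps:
E(J) = 4/27 - J/27 (E(J) = (-4 + J)/(-28 + J/J) = (-4 + J)/(-28 + 1) = (-4 + J)/(-27) = (-4 + J)*(-1/27) = 4/27 - J/27)
-E(-4) = -(4/27 - 1/27*(-4)) = -(4/27 + 4/27) = -1*8/27 = -8/27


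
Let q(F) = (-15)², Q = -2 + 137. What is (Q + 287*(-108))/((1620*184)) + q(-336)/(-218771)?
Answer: -84179751/805077280 ≈ -0.10456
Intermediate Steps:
Q = 135
q(F) = 225
(Q + 287*(-108))/((1620*184)) + q(-336)/(-218771) = (135 + 287*(-108))/((1620*184)) + 225/(-218771) = (135 - 30996)/298080 + 225*(-1/218771) = -30861*1/298080 - 225/218771 = -381/3680 - 225/218771 = -84179751/805077280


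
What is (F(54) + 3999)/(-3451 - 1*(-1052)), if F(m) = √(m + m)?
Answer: -3999/2399 - 6*√3/2399 ≈ -1.6713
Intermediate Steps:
F(m) = √2*√m (F(m) = √(2*m) = √2*√m)
(F(54) + 3999)/(-3451 - 1*(-1052)) = (√2*√54 + 3999)/(-3451 - 1*(-1052)) = (√2*(3*√6) + 3999)/(-3451 + 1052) = (6*√3 + 3999)/(-2399) = (3999 + 6*√3)*(-1/2399) = -3999/2399 - 6*√3/2399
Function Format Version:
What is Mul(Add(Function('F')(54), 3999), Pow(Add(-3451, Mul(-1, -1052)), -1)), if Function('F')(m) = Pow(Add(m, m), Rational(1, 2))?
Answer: Add(Rational(-3999, 2399), Mul(Rational(-6, 2399), Pow(3, Rational(1, 2)))) ≈ -1.6713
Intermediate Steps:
Function('F')(m) = Mul(Pow(2, Rational(1, 2)), Pow(m, Rational(1, 2))) (Function('F')(m) = Pow(Mul(2, m), Rational(1, 2)) = Mul(Pow(2, Rational(1, 2)), Pow(m, Rational(1, 2))))
Mul(Add(Function('F')(54), 3999), Pow(Add(-3451, Mul(-1, -1052)), -1)) = Mul(Add(Mul(Pow(2, Rational(1, 2)), Pow(54, Rational(1, 2))), 3999), Pow(Add(-3451, Mul(-1, -1052)), -1)) = Mul(Add(Mul(Pow(2, Rational(1, 2)), Mul(3, Pow(6, Rational(1, 2)))), 3999), Pow(Add(-3451, 1052), -1)) = Mul(Add(Mul(6, Pow(3, Rational(1, 2))), 3999), Pow(-2399, -1)) = Mul(Add(3999, Mul(6, Pow(3, Rational(1, 2)))), Rational(-1, 2399)) = Add(Rational(-3999, 2399), Mul(Rational(-6, 2399), Pow(3, Rational(1, 2))))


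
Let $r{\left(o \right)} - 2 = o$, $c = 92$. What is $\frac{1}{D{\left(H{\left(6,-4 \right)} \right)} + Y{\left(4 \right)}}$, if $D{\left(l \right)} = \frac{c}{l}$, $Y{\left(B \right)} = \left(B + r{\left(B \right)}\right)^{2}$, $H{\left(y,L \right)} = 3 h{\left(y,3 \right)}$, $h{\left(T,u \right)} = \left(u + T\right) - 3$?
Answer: $\frac{9}{946} \approx 0.0095137$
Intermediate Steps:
$h{\left(T,u \right)} = -3 + T + u$ ($h{\left(T,u \right)} = \left(T + u\right) - 3 = -3 + T + u$)
$r{\left(o \right)} = 2 + o$
$H{\left(y,L \right)} = 3 y$ ($H{\left(y,L \right)} = 3 \left(-3 + y + 3\right) = 3 y$)
$Y{\left(B \right)} = \left(2 + 2 B\right)^{2}$ ($Y{\left(B \right)} = \left(B + \left(2 + B\right)\right)^{2} = \left(2 + 2 B\right)^{2}$)
$D{\left(l \right)} = \frac{92}{l}$
$\frac{1}{D{\left(H{\left(6,-4 \right)} \right)} + Y{\left(4 \right)}} = \frac{1}{\frac{92}{3 \cdot 6} + 4 \left(1 + 4\right)^{2}} = \frac{1}{\frac{92}{18} + 4 \cdot 5^{2}} = \frac{1}{92 \cdot \frac{1}{18} + 4 \cdot 25} = \frac{1}{\frac{46}{9} + 100} = \frac{1}{\frac{946}{9}} = \frac{9}{946}$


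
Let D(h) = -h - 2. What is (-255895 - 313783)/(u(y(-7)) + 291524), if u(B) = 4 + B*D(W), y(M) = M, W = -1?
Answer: -569678/291535 ≈ -1.9541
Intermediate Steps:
D(h) = -2 - h
u(B) = 4 - B (u(B) = 4 + B*(-2 - 1*(-1)) = 4 + B*(-2 + 1) = 4 + B*(-1) = 4 - B)
(-255895 - 313783)/(u(y(-7)) + 291524) = (-255895 - 313783)/((4 - 1*(-7)) + 291524) = -569678/((4 + 7) + 291524) = -569678/(11 + 291524) = -569678/291535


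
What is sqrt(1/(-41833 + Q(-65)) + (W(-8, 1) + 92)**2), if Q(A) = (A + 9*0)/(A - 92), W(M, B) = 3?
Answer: sqrt(97323103103797247)/3283858 ≈ 95.000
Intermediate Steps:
Q(A) = A/(-92 + A) (Q(A) = (A + 0)/(-92 + A) = A/(-92 + A))
sqrt(1/(-41833 + Q(-65)) + (W(-8, 1) + 92)**2) = sqrt(1/(-41833 - 65/(-92 - 65)) + (3 + 92)**2) = sqrt(1/(-41833 - 65/(-157)) + 95**2) = sqrt(1/(-41833 - 65*(-1/157)) + 9025) = sqrt(1/(-41833 + 65/157) + 9025) = sqrt(1/(-6567716/157) + 9025) = sqrt(-157/6567716 + 9025) = sqrt(59273636743/6567716) = sqrt(97323103103797247)/3283858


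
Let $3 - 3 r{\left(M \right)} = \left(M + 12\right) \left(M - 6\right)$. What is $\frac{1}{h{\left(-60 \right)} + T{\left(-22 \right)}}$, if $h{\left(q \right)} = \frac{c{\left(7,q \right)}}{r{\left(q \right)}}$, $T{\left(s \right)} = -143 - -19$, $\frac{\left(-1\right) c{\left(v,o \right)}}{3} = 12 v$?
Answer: $- \frac{1055}{130568} \approx -0.0080801$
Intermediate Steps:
$c{\left(v,o \right)} = - 36 v$ ($c{\left(v,o \right)} = - 3 \cdot 12 v = - 36 v$)
$T{\left(s \right)} = -124$ ($T{\left(s \right)} = -143 + 19 = -124$)
$r{\left(M \right)} = 1 - \frac{\left(-6 + M\right) \left(12 + M\right)}{3}$ ($r{\left(M \right)} = 1 - \frac{\left(M + 12\right) \left(M - 6\right)}{3} = 1 - \frac{\left(12 + M\right) \left(-6 + M\right)}{3} = 1 - \frac{\left(-6 + M\right) \left(12 + M\right)}{3}$)
$h{\left(q \right)} = - \frac{252}{25 - 2 q - \frac{q^{2}}{3}}$ ($h{\left(q \right)} = \frac{\left(-36\right) 7}{25 - 2 q - \frac{q^{2}}{3}} = - \frac{252}{25 - 2 q - \frac{q^{2}}{3}}$)
$\frac{1}{h{\left(-60 \right)} + T{\left(-22 \right)}} = \frac{1}{\frac{756}{-75 + \left(-60\right)^{2} + 6 \left(-60\right)} - 124} = \frac{1}{\frac{756}{-75 + 3600 - 360} - 124} = \frac{1}{\frac{756}{3165} - 124} = \frac{1}{756 \cdot \frac{1}{3165} - 124} = \frac{1}{\frac{252}{1055} - 124} = \frac{1}{- \frac{130568}{1055}} = - \frac{1055}{130568}$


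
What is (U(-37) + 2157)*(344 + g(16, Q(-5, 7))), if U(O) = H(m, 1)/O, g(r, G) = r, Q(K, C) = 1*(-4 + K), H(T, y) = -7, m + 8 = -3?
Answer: 28733760/37 ≈ 7.7659e+5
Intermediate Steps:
m = -11 (m = -8 - 3 = -11)
Q(K, C) = -4 + K
U(O) = -7/O
(U(-37) + 2157)*(344 + g(16, Q(-5, 7))) = (-7/(-37) + 2157)*(344 + 16) = (-7*(-1/37) + 2157)*360 = (7/37 + 2157)*360 = (79816/37)*360 = 28733760/37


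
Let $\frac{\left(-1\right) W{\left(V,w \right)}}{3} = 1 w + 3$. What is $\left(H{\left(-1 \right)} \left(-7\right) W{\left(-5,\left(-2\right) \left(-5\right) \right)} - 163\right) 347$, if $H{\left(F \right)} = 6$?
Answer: $511825$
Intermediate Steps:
$W{\left(V,w \right)} = -9 - 3 w$ ($W{\left(V,w \right)} = - 3 \left(1 w + 3\right) = - 3 \left(w + 3\right) = - 3 \left(3 + w\right) = -9 - 3 w$)
$\left(H{\left(-1 \right)} \left(-7\right) W{\left(-5,\left(-2\right) \left(-5\right) \right)} - 163\right) 347 = \left(6 \left(-7\right) \left(-9 - 3 \left(\left(-2\right) \left(-5\right)\right)\right) - 163\right) 347 = \left(- 42 \left(-9 - 30\right) - 163\right) 347 = \left(\left(-42\right) \left(-39\right) - 163\right) 347 = \left(1638 - 163\right) 347 = 1475 \cdot 347 = 511825$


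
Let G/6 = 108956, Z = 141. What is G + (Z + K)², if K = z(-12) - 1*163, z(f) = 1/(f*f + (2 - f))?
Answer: 16331941129/24964 ≈ 6.5422e+5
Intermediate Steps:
G = 653736 (G = 6*108956 = 653736)
z(f) = 1/(2 + f² - f) (z(f) = 1/(f² + (2 - f)) = 1/(2 + f² - f))
K = -25753/158 (K = 1/(2 + (-12)² - 1*(-12)) - 1*163 = 1/(2 + 144 + 12) - 163 = 1/158 - 163 = -25753/158 ≈ -162.99)
G + (Z + K)² = 653736 + (141 - 25753/158)² = 653736 + (-3475/158)² = 653736 + 12075625/24964 = 16331941129/24964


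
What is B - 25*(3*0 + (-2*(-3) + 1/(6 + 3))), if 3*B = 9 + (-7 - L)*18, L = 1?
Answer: -1780/9 ≈ -197.78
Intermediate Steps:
B = -45 (B = (9 + (-7 - 1*1)*18)/3 = (9 + (-7 - 1)*18)/3 = (9 - 8*18)/3 = (9 - 144)/3 = (1/3)*(-135) = -45)
B - 25*(3*0 + (-2*(-3) + 1/(6 + 3))) = -45 - 25*(3*0 + (-2*(-3) + 1/(6 + 3))) = -45 - 25*(0 + (6 + 1/9)) = -45 - 25*(0 + 55/9) = -45 - 25*55/9 = -45 - 1375/9 = -1780/9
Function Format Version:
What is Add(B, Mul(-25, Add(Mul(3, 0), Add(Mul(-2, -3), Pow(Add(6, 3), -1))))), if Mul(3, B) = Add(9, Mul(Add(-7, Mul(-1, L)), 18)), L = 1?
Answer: Rational(-1780, 9) ≈ -197.78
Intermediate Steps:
B = -45 (B = Mul(Rational(1, 3), Add(9, Mul(Add(-7, Mul(-1, 1)), 18))) = Mul(Rational(1, 3), Add(9, Mul(Add(-7, -1), 18))) = Mul(Rational(1, 3), Add(9, Mul(-8, 18))) = Mul(Rational(1, 3), Add(9, -144)) = Mul(Rational(1, 3), -135) = -45)
Add(B, Mul(-25, Add(Mul(3, 0), Add(Mul(-2, -3), Pow(Add(6, 3), -1))))) = Add(-45, Mul(-25, Add(Mul(3, 0), Add(Mul(-2, -3), Pow(Add(6, 3), -1))))) = Add(-45, Mul(-25, Add(0, Add(6, Pow(9, -1))))) = Add(-45, Mul(-25, Add(0, Add(6, Rational(1, 9))))) = Add(-45, Mul(-25, Add(0, Rational(55, 9)))) = Add(-45, Mul(-25, Rational(55, 9))) = Add(-45, Rational(-1375, 9)) = Rational(-1780, 9)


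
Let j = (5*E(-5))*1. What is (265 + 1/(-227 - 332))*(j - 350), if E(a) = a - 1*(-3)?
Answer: -53328240/559 ≈ -95399.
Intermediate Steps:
E(a) = 3 + a (E(a) = a + 3 = 3 + a)
j = -10 (j = (5*(3 - 5))*1 = (5*(-2))*1 = -10*1 = -10)
(265 + 1/(-227 - 332))*(j - 350) = (265 + 1/(-227 - 332))*(-10 - 350) = (265 + 1/(-559))*(-360) = (265 - 1/559)*(-360) = (148134/559)*(-360) = -53328240/559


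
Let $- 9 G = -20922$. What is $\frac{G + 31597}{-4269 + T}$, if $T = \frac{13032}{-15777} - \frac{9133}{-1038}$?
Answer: $- \frac{61724339570}{7753425041} \approx -7.9609$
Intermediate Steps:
$G = \frac{6974}{3}$ ($G = \left(- \frac{1}{9}\right) \left(-20922\right) = \frac{6974}{3} \approx 2324.7$)
$T = \frac{14507125}{1819614}$ ($T = 13032 \left(- \frac{1}{15777}\right) - - \frac{9133}{1038} = - \frac{1448}{1753} + \frac{9133}{1038} = \frac{14507125}{1819614} \approx 7.9726$)
$\frac{G + 31597}{-4269 + T} = \frac{\frac{6974}{3} + 31597}{-4269 + \frac{14507125}{1819614}} = \frac{101765}{3 \left(- \frac{7753425041}{1819614}\right)} = \frac{101765}{3} \left(- \frac{1819614}{7753425041}\right) = - \frac{61724339570}{7753425041}$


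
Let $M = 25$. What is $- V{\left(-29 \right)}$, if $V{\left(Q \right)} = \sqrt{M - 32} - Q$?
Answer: $-29 - i \sqrt{7} \approx -29.0 - 2.6458 i$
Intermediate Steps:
$V{\left(Q \right)} = - Q + i \sqrt{7}$ ($V{\left(Q \right)} = \sqrt{25 - 32} - Q = \sqrt{-7} - Q = i \sqrt{7} - Q = - Q + i \sqrt{7}$)
$- V{\left(-29 \right)} = - (\left(-1\right) \left(-29\right) + i \sqrt{7}) = - (29 + i \sqrt{7}) = -29 - i \sqrt{7}$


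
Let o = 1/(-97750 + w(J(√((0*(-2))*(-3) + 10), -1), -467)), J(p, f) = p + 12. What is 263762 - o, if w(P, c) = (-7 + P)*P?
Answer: 251665334241430/954137951 + 17*√10/9541379510 ≈ 2.6376e+5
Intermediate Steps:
J(p, f) = 12 + p
w(P, c) = P*(-7 + P)
o = 1/(-97750 + (5 + √10)*(12 + √10)) (o = 1/(-97750 + (12 + √((0*(-2))*(-3) + 10))*(-7 + (12 + √((0*(-2))*(-3) + 10)))) = 1/(-97750 + (12 + √(0*(-3) + 10))*(-7 + (12 + √(0*(-3) + 10)))) = 1/(-97750 + (12 + √(0 + 10))*(-7 + (12 + √(0 + 10)))) = 1/(-97750 + (12 + √10)*(-7 + (12 + √10))) = 1/(-97750 + (12 + √10)*(5 + √10)) = 1/(-97750 + (5 + √10)*(12 + √10)) ≈ -1.0243e-5)
263762 - o = 263762 - (-9768/954137951 - 17*√10/9541379510) = 263762 + (9768/954137951 + 17*√10/9541379510) = 251665334241430/954137951 + 17*√10/9541379510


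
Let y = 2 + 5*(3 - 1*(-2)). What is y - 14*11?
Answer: -127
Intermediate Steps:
y = 27 (y = 2 + 5*(3 + 2) = 2 + 5*5 = 2 + 25 = 27)
y - 14*11 = 27 - 14*11 = 27 - 154 = -127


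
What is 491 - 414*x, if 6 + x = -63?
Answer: 29057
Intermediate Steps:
x = -69 (x = -6 - 63 = -69)
491 - 414*x = 491 - 414*(-69) = 491 + 28566 = 29057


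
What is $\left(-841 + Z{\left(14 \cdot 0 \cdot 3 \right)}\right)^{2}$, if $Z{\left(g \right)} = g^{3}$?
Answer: $707281$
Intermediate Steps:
$\left(-841 + Z{\left(14 \cdot 0 \cdot 3 \right)}\right)^{2} = \left(-841 + \left(14 \cdot 0 \cdot 3\right)^{3}\right)^{2} = \left(-841 + \left(14 \cdot 0\right)^{3}\right)^{2} = \left(-841 + 0^{3}\right)^{2} = \left(-841 + 0\right)^{2} = \left(-841\right)^{2} = 707281$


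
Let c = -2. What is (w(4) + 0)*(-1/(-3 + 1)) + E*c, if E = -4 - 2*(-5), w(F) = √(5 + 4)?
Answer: -21/2 ≈ -10.500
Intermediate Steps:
w(F) = 3 (w(F) = √9 = 3)
E = 6 (E = -4 + 10 = 6)
(w(4) + 0)*(-1/(-3 + 1)) + E*c = (3 + 0)*(-1/(-3 + 1)) + 6*(-2) = 3*(-1/(-2)) - 12 = 3*(-1*(-½)) - 12 = 3*(½) - 12 = 3/2 - 12 = -21/2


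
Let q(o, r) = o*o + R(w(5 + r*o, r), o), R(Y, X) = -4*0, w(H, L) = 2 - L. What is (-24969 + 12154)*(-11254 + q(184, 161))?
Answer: -289644630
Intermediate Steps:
R(Y, X) = 0
q(o, r) = o**2 (q(o, r) = o*o + 0 = o**2 + 0 = o**2)
(-24969 + 12154)*(-11254 + q(184, 161)) = (-24969 + 12154)*(-11254 + 184**2) = -12815*(-11254 + 33856) = -12815*22602 = -289644630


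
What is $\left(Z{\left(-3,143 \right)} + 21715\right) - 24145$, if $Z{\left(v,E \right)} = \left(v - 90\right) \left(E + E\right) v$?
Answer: $77364$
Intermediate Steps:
$Z{\left(v,E \right)} = 2 E v \left(-90 + v\right)$ ($Z{\left(v,E \right)} = \left(-90 + v\right) 2 E v = 2 E \left(-90 + v\right) v = 2 E v \left(-90 + v\right)$)
$\left(Z{\left(-3,143 \right)} + 21715\right) - 24145 = \left(2 \cdot 143 \left(-3\right) \left(-90 - 3\right) + 21715\right) - 24145 = \left(2 \cdot 143 \left(-3\right) \left(-93\right) + 21715\right) - 24145 = \left(79794 + 21715\right) - 24145 = 101509 - 24145 = 77364$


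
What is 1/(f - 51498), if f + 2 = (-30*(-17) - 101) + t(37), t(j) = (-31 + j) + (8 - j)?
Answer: -1/51114 ≈ -1.9564e-5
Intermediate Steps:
t(j) = -23
f = 384 (f = -2 + ((-30*(-17) - 101) - 23) = -2 + ((510 - 101) - 23) = -2 + (409 - 23) = -2 + 386 = 384)
1/(f - 51498) = 1/(384 - 51498) = 1/(-51114) = -1/51114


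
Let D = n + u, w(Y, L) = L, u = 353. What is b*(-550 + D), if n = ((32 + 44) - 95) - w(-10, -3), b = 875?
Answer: -186375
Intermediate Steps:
n = -16 (n = ((32 + 44) - 95) - 1*(-3) = (76 - 95) + 3 = -19 + 3 = -16)
D = 337 (D = -16 + 353 = 337)
b*(-550 + D) = 875*(-550 + 337) = 875*(-213) = -186375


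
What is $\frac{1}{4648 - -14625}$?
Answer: $\frac{1}{19273} \approx 5.1886 \cdot 10^{-5}$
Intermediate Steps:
$\frac{1}{4648 - -14625} = \frac{1}{4648 + 14625} = \frac{1}{19273}$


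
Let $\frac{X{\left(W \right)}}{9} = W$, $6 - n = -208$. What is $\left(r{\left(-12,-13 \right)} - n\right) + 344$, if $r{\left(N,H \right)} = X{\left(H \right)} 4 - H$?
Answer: $-325$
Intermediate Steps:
$n = 214$ ($n = 6 - -208 = 6 + 208 = 214$)
$X{\left(W \right)} = 9 W$
$r{\left(N,H \right)} = 35 H$ ($r{\left(N,H \right)} = 9 H 4 - H = 36 H - H = 35 H$)
$\left(r{\left(-12,-13 \right)} - n\right) + 344 = \left(35 \left(-13\right) - 214\right) + 344 = \left(-455 - 214\right) + 344 = -669 + 344 = -325$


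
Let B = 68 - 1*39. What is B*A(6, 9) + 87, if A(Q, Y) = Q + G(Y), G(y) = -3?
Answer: 174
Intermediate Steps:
B = 29 (B = 68 - 39 = 29)
A(Q, Y) = -3 + Q (A(Q, Y) = Q - 3 = -3 + Q)
B*A(6, 9) + 87 = 29*(-3 + 6) + 87 = 29*3 + 87 = 87 + 87 = 174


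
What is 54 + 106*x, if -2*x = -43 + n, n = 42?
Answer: 107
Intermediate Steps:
x = 1/2 (x = -(-43 + 42)/2 = -1/2*(-1) = 1/2 ≈ 0.50000)
54 + 106*x = 54 + 106*(1/2) = 54 + 53 = 107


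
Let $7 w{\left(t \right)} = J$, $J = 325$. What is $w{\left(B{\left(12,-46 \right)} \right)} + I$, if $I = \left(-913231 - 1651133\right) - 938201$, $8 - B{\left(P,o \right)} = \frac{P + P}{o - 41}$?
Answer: $- \frac{24517630}{7} \approx -3.5025 \cdot 10^{6}$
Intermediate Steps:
$B{\left(P,o \right)} = 8 - \frac{2 P}{-41 + o}$ ($B{\left(P,o \right)} = 8 - \frac{P + P}{o - 41} = 8 - \frac{2 P}{-41 + o}$)
$I = -3502565$ ($I = -2564364 - 938201 = -3502565$)
$w{\left(t \right)} = \frac{325}{7}$ ($w{\left(t \right)} = \frac{1}{7} \cdot 325 = \frac{325}{7}$)
$w{\left(B{\left(12,-46 \right)} \right)} + I = \frac{325}{7} - 3502565 = - \frac{24517630}{7}$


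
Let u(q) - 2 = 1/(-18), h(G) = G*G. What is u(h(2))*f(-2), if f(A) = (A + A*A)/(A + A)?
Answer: -35/36 ≈ -0.97222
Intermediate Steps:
h(G) = G**2
u(q) = 35/18 (u(q) = 2 + 1/(-18) = 2 - 1/18 = 35/18)
f(A) = (A + A**2)/(2*A) (f(A) = (A + A**2)/((2*A)) = (A + A**2)*(1/(2*A)) = (A + A**2)/(2*A))
u(h(2))*f(-2) = 35*(1/2 + (1/2)*(-2))/18 = 35*(1/2 - 1)/18 = (35/18)*(-1/2) = -35/36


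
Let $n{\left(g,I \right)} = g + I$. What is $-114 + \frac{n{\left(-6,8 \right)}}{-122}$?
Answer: $- \frac{6955}{61} \approx -114.02$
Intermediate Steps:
$n{\left(g,I \right)} = I + g$
$-114 + \frac{n{\left(-6,8 \right)}}{-122} = -114 + \frac{8 - 6}{-122} = -114 - \frac{1}{61} = - \frac{6955}{61}$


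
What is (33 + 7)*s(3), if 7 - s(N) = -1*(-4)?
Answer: 120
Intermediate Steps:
s(N) = 3 (s(N) = 7 - (-1)*(-4) = 7 - 1*4 = 7 - 4 = 3)
(33 + 7)*s(3) = (33 + 7)*3 = 40*3 = 120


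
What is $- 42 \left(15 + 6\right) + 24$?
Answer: $-858$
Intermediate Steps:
$- 42 \left(15 + 6\right) + 24 = \left(-42\right) 21 + 24 = -882 + 24 = -858$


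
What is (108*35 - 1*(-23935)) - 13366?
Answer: 14349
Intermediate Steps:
(108*35 - 1*(-23935)) - 13366 = (3780 + 23935) - 13366 = 27715 - 13366 = 14349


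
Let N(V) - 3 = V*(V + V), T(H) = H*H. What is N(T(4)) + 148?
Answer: 663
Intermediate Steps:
T(H) = H²
N(V) = 3 + 2*V² (N(V) = 3 + V*(V + V) = 3 + V*(2*V) = 3 + 2*V²)
N(T(4)) + 148 = (3 + 2*(4²)²) + 148 = (3 + 2*16²) + 148 = (3 + 2*256) + 148 = (3 + 512) + 148 = 515 + 148 = 663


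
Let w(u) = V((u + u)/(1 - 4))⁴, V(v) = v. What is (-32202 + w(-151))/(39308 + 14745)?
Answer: 8315561254/4378293 ≈ 1899.3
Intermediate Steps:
w(u) = 16*u⁴/81 (w(u) = ((u + u)/(1 - 4))⁴ = ((2*u)/(-3))⁴ = ((2*u)*(-⅓))⁴ = (-2*u/3)⁴ = 16*u⁴/81)
(-32202 + w(-151))/(39308 + 14745) = (-32202 + (16/81)*(-151)⁴)/(39308 + 14745) = (-32202 + (16/81)*519885601)/54053 = (-32202 + 8318169616/81)*(1/54053) = (8315561254/81)*(1/54053) = 8315561254/4378293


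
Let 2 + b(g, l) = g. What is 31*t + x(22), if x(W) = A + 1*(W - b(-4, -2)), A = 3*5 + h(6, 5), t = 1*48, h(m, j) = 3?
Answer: 1534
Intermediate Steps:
b(g, l) = -2 + g
t = 48
A = 18 (A = 3*5 + 3 = 15 + 3 = 18)
x(W) = 24 + W (x(W) = 18 + 1*(W - (-2 - 4)) = 18 + 1*(W - 1*(-6)) = 18 + 1*(W + 6) = 18 + 1*(6 + W) = 18 + (6 + W) = 24 + W)
31*t + x(22) = 31*48 + (24 + 22) = 1488 + 46 = 1534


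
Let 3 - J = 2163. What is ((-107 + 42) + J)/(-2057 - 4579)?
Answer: 2225/6636 ≈ 0.33529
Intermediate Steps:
J = -2160 (J = 3 - 1*2163 = 3 - 2163 = -2160)
((-107 + 42) + J)/(-2057 - 4579) = ((-107 + 42) - 2160)/(-2057 - 4579) = (-65 - 2160)/(-6636) = -2225*(-1/6636) = 2225/6636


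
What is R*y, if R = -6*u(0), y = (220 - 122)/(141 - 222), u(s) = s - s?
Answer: 0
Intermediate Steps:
u(s) = 0
y = -98/81 (y = 98/(-81) = 98*(-1/81) = -98/81 ≈ -1.2099)
R = 0 (R = -6*0 = 0)
R*y = 0*(-98/81) = 0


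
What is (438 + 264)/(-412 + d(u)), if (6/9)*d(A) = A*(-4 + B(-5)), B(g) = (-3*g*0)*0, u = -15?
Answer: -351/161 ≈ -2.1801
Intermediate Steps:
B(g) = 0 (B(g) = 0*0 = 0)
d(A) = -6*A (d(A) = 3*(A*(-4 + 0))/2 = 3*(A*(-4))/2 = 3*(-4*A)/2 = -6*A)
(438 + 264)/(-412 + d(u)) = (438 + 264)/(-412 - 6*(-15)) = 702/(-412 + 90) = 702/(-322) = 702*(-1/322) = -351/161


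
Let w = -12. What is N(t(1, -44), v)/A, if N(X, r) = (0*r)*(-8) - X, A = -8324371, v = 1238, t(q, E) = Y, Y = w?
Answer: -12/8324371 ≈ -1.4416e-6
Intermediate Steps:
Y = -12
t(q, E) = -12
N(X, r) = -X (N(X, r) = 0*(-8) - X = 0 - X = -X)
N(t(1, -44), v)/A = -1*(-12)/(-8324371) = 12*(-1/8324371) = -12/8324371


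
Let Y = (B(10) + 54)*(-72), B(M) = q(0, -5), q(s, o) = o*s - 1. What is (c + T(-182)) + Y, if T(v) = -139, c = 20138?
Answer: 16183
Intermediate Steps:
q(s, o) = -1 + o*s
B(M) = -1 (B(M) = -1 - 5*0 = -1 + 0 = -1)
Y = -3816 (Y = (-1 + 54)*(-72) = 53*(-72) = -3816)
(c + T(-182)) + Y = (20138 - 139) - 3816 = 19999 - 3816 = 16183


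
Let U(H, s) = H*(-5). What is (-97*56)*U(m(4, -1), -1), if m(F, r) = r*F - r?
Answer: -81480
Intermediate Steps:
m(F, r) = -r + F*r (m(F, r) = F*r - r = -r + F*r)
U(H, s) = -5*H
(-97*56)*U(m(4, -1), -1) = (-97*56)*(-(-5)*(-1 + 4)) = -(-27160)*(-1*3) = -(-27160)*(-3) = -5432*15 = -81480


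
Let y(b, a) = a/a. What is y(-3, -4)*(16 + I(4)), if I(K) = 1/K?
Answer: 65/4 ≈ 16.250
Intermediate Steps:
y(b, a) = 1
y(-3, -4)*(16 + I(4)) = 1*(16 + 1/4) = 1*(65/4) = 65/4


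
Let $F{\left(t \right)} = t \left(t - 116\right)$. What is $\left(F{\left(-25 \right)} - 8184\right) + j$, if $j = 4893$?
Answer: $234$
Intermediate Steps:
$F{\left(t \right)} = t \left(-116 + t\right)$
$\left(F{\left(-25 \right)} - 8184\right) + j = \left(- 25 \left(-116 - 25\right) - 8184\right) + 4893 = \left(\left(-25\right) \left(-141\right) - 8184\right) + 4893 = \left(3525 - 8184\right) + 4893 = -4659 + 4893 = 234$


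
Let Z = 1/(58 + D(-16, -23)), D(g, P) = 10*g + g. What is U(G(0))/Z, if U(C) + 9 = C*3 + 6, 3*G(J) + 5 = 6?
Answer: 236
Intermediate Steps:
D(g, P) = 11*g
G(J) = ⅓ (G(J) = -5/3 + (⅓)*6 = -5/3 + 2 = ⅓)
Z = -1/118 (Z = 1/(58 + 11*(-16)) = 1/(58 - 176) = 1/(-118) = -1/118 ≈ -0.0084746)
U(C) = -3 + 3*C (U(C) = -9 + (C*3 + 6) = -9 + (3*C + 6) = -9 + (6 + 3*C) = -3 + 3*C)
U(G(0))/Z = (-3 + 3*(⅓))/(-1/118) = (-3 + 1)*(-118) = -2*(-118) = 236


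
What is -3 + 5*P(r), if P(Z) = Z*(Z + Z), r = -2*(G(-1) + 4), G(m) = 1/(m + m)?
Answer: 487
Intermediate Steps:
G(m) = 1/(2*m)
r = -7 (r = -2*((½)/(-1) + 4) = -2*((½)*(-1) + 4) = -2*(-½ + 4) = -2*7/2 = -7)
P(Z) = 2*Z² (P(Z) = Z*(2*Z) = 2*Z²)
-3 + 5*P(r) = -3 + 5*(2*(-7)²) = -3 + 5*(2*49) = -3 + 5*98 = -3 + 490 = 487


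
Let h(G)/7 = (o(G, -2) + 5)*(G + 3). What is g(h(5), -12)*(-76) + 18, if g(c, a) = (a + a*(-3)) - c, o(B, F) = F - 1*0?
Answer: 10962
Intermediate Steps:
o(B, F) = F (o(B, F) = F + 0 = F)
h(G) = 63 + 21*G (h(G) = 7*((-2 + 5)*(G + 3)) = 7*(3*(3 + G)) = 7*(9 + 3*G) = 63 + 21*G)
g(c, a) = -c - 2*a (g(c, a) = (a - 3*a) - c = -2*a - c = -c - 2*a)
g(h(5), -12)*(-76) + 18 = (-(63 + 21*5) - 2*(-12))*(-76) + 18 = (-(63 + 105) + 24)*(-76) + 18 = (-1*168 + 24)*(-76) + 18 = (-168 + 24)*(-76) + 18 = -144*(-76) + 18 = 10944 + 18 = 10962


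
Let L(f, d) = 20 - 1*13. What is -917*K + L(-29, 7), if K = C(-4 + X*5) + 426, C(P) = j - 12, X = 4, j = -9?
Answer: -371378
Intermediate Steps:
L(f, d) = 7 (L(f, d) = 20 - 13 = 7)
C(P) = -21 (C(P) = -9 - 12 = -21)
K = 405 (K = -21 + 426 = 405)
-917*K + L(-29, 7) = -917*405 + 7 = -371385 + 7 = -371378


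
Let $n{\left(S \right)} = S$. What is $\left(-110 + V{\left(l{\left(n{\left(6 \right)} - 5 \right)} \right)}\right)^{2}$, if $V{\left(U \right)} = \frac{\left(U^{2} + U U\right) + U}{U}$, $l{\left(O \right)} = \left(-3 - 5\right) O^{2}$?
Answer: $15625$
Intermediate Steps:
$l{\left(O \right)} = - 8 O^{2}$
$V{\left(U \right)} = \frac{U + 2 U^{2}}{U}$ ($V{\left(U \right)} = \frac{\left(U^{2} + U^{2}\right) + U}{U} = \frac{2 U^{2} + U}{U} = \frac{U + 2 U^{2}}{U}$)
$\left(-110 + V{\left(l{\left(n{\left(6 \right)} - 5 \right)} \right)}\right)^{2} = \left(-110 + \left(1 + 2 \left(- 8 \left(6 - 5\right)^{2}\right)\right)\right)^{2} = \left(-110 + \left(1 + 2 \left(- 8 \cdot 1^{2}\right)\right)\right)^{2} = \left(-110 + \left(1 + 2 \left(\left(-8\right) 1\right)\right)\right)^{2} = \left(-110 + \left(1 + 2 \left(-8\right)\right)\right)^{2} = \left(-110 + \left(1 - 16\right)\right)^{2} = \left(-110 - 15\right)^{2} = \left(-125\right)^{2} = 15625$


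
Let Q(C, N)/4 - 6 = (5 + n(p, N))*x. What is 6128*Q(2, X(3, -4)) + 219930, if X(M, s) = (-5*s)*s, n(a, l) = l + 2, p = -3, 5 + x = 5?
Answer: 367002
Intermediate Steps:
x = 0 (x = -5 + 5 = 0)
n(a, l) = 2 + l
X(M, s) = -5*s**2
Q(C, N) = 24 (Q(C, N) = 24 + 4*((5 + (2 + N))*0) = 24 + 4*((7 + N)*0) = 24 + 4*0 = 24 + 0 = 24)
6128*Q(2, X(3, -4)) + 219930 = 6128*24 + 219930 = 147072 + 219930 = 367002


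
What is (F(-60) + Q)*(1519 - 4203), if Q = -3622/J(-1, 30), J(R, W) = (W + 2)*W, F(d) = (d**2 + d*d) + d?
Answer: -2298436019/120 ≈ -1.9154e+7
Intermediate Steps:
F(d) = d + 2*d**2 (F(d) = (d**2 + d**2) + d = 2*d**2 + d = d + 2*d**2)
J(R, W) = W*(2 + W) (J(R, W) = (2 + W)*W = W*(2 + W))
Q = -1811/480 (Q = -3622*1/(30*(2 + 30)) = -3622/(30*32) = -3622/960 = -3622*1/960 = -1811/480 ≈ -3.7729)
(F(-60) + Q)*(1519 - 4203) = (-60*(1 + 2*(-60)) - 1811/480)*(1519 - 4203) = (-60*(1 - 120) - 1811/480)*(-2684) = (-60*(-119) - 1811/480)*(-2684) = (7140 - 1811/480)*(-2684) = (3425389/480)*(-2684) = -2298436019/120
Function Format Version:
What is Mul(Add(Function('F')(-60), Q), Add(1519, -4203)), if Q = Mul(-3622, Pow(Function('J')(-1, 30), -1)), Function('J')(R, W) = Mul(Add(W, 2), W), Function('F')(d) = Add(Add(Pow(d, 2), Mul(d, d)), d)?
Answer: Rational(-2298436019, 120) ≈ -1.9154e+7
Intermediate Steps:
Function('F')(d) = Add(d, Mul(2, Pow(d, 2))) (Function('F')(d) = Add(Add(Pow(d, 2), Pow(d, 2)), d) = Add(Mul(2, Pow(d, 2)), d) = Add(d, Mul(2, Pow(d, 2))))
Function('J')(R, W) = Mul(W, Add(2, W)) (Function('J')(R, W) = Mul(Add(2, W), W) = Mul(W, Add(2, W)))
Q = Rational(-1811, 480) (Q = Mul(-3622, Pow(Mul(30, Add(2, 30)), -1)) = Mul(-3622, Pow(Mul(30, 32), -1)) = Mul(-3622, Pow(960, -1)) = Mul(-3622, Rational(1, 960)) = Rational(-1811, 480) ≈ -3.7729)
Mul(Add(Function('F')(-60), Q), Add(1519, -4203)) = Mul(Add(Mul(-60, Add(1, Mul(2, -60))), Rational(-1811, 480)), Add(1519, -4203)) = Mul(Add(Mul(-60, Add(1, -120)), Rational(-1811, 480)), -2684) = Mul(Add(Mul(-60, -119), Rational(-1811, 480)), -2684) = Mul(Add(7140, Rational(-1811, 480)), -2684) = Mul(Rational(3425389, 480), -2684) = Rational(-2298436019, 120)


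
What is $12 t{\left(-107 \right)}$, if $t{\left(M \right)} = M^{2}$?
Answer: $137388$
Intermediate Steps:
$12 t{\left(-107 \right)} = 12 \left(-107\right)^{2} = 12 \cdot 11449 = 137388$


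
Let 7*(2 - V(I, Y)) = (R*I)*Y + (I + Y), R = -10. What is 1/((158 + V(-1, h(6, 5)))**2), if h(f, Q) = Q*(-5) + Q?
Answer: 49/1798281 ≈ 2.7248e-5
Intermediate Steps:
h(f, Q) = -4*Q (h(f, Q) = -5*Q + Q = -4*Q)
V(I, Y) = 2 - I/7 - Y/7 + 10*I*Y/7 (V(I, Y) = 2 - ((-10*I)*Y + (I + Y))/7 = 2 - (-10*I*Y + (I + Y))/7 = 2 - (I + Y - 10*I*Y)/7 = 2 + (-I/7 - Y/7 + 10*I*Y/7) = 2 - I/7 - Y/7 + 10*I*Y/7)
1/((158 + V(-1, h(6, 5)))**2) = 1/((158 + (2 - 1/7*(-1) - (-4)*5/7 + (10/7)*(-1)*(-4*5)))**2) = 1/((158 + (2 + 1/7 - 1/7*(-20) + (10/7)*(-1)*(-20)))**2) = 1/((158 + (2 + 1/7 + 20/7 + 200/7))**2) = 1/((158 + 235/7)**2) = 1/((1341/7)**2) = 1/(1798281/49) = 49/1798281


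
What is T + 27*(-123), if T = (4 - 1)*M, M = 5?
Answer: -3306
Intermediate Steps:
T = 15 (T = (4 - 1)*5 = 3*5 = 15)
T + 27*(-123) = 15 + 27*(-123) = 15 - 3321 = -3306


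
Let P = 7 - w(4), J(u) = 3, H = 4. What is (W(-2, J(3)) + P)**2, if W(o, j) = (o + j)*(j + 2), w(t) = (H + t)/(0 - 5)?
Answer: 4624/25 ≈ 184.96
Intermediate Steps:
w(t) = -4/5 - t/5 (w(t) = (4 + t)/(0 - 5) = (4 + t)/(-5) = (4 + t)*(-1/5) = -4/5 - t/5)
W(o, j) = (2 + j)*(j + o) (W(o, j) = (j + o)*(2 + j) = (2 + j)*(j + o))
P = 43/5 (P = 7 - (-4/5 - 1/5*4) = 7 - (-4/5 - 4/5) = 7 - 1*(-8/5) = 7 + 8/5 = 43/5 ≈ 8.6000)
(W(-2, J(3)) + P)**2 = ((3**2 + 2*3 + 2*(-2) + 3*(-2)) + 43/5)**2 = ((9 + 6 - 4 - 6) + 43/5)**2 = (5 + 43/5)**2 = (68/5)**2 = 4624/25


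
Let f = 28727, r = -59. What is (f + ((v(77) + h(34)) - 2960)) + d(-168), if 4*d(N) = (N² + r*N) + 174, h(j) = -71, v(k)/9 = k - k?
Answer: 70547/2 ≈ 35274.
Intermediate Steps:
v(k) = 0 (v(k) = 9*(k - k) = 9*0 = 0)
d(N) = 87/2 - 59*N/4 + N²/4 (d(N) = ((N² - 59*N) + 174)/4 = (174 + N² - 59*N)/4 = 87/2 - 59*N/4 + N²/4)
(f + ((v(77) + h(34)) - 2960)) + d(-168) = (28727 + ((0 - 71) - 2960)) + (87/2 - 59/4*(-168) + (¼)*(-168)²) = (28727 + (-71 - 2960)) + (87/2 + 2478 + (¼)*28224) = (28727 - 3031) + (87/2 + 2478 + 7056) = 25696 + 19155/2 = 70547/2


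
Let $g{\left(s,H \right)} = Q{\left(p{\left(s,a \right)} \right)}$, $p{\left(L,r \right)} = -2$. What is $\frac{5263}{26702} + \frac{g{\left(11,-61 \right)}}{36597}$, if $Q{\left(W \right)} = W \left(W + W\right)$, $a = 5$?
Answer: $\frac{192823627}{977213094} \approx 0.19732$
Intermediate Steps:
$Q{\left(W \right)} = 2 W^{2}$ ($Q{\left(W \right)} = W 2 W = 2 W^{2}$)
$g{\left(s,H \right)} = 8$ ($g{\left(s,H \right)} = 2 \left(-2\right)^{2} = 2 \cdot 4 = 8$)
$\frac{5263}{26702} + \frac{g{\left(11,-61 \right)}}{36597} = \frac{5263}{26702} + \frac{8}{36597} = \frac{192823627}{977213094}$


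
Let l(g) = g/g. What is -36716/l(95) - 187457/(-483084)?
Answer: -17736724687/483084 ≈ -36716.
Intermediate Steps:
l(g) = 1
-36716/l(95) - 187457/(-483084) = -36716/1 - 187457/(-483084) = -36716*1 - 187457*(-1/483084) = -36716 + 187457/483084 = -17736724687/483084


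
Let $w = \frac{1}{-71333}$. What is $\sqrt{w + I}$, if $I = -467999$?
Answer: $\frac{2 i \sqrt{595341163931611}}{71333} \approx 684.1 i$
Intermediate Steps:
$w = - \frac{1}{71333} \approx -1.4019 \cdot 10^{-5}$
$\sqrt{w + I} = \sqrt{- \frac{1}{71333} - 467999} = \sqrt{- \frac{33383772668}{71333}} = \frac{2 i \sqrt{595341163931611}}{71333}$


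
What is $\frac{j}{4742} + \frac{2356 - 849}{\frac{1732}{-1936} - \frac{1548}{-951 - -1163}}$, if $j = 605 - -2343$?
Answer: $- \frac{91347165426}{498519347} \approx -183.24$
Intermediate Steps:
$j = 2948$ ($j = 605 + 2343 = 2948$)
$\frac{j}{4742} + \frac{2356 - 849}{\frac{1732}{-1936} - \frac{1548}{-951 - -1163}} = \frac{2948}{4742} + \frac{2356 - 849}{\frac{1732}{-1936} - \frac{1548}{-951 - -1163}} = 2948 \cdot \frac{1}{4742} + \frac{1507}{1732 \left(- \frac{1}{1936}\right) - \frac{1548}{-951 + 1163}} = \frac{1474}{2371} + \frac{1507}{- \frac{433}{484} - \frac{1548}{212}} = \frac{1474}{2371} + \frac{1507}{- \frac{433}{484} - \frac{387}{53}} = \frac{1474}{2371} + \frac{1507}{- \frac{210257}{25652}} = \frac{1474}{2371} + 1507 \left(- \frac{25652}{210257}\right) = \frac{1474}{2371} - \frac{38657564}{210257} = - \frac{91347165426}{498519347}$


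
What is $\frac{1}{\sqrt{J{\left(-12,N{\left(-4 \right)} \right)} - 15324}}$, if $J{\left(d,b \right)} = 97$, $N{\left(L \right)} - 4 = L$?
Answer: $- \frac{i \sqrt{15227}}{15227} \approx - 0.0081039 i$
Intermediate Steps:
$N{\left(L \right)} = 4 + L$
$\frac{1}{\sqrt{J{\left(-12,N{\left(-4 \right)} \right)} - 15324}} = \frac{1}{\sqrt{97 - 15324}} = \frac{1}{\sqrt{-15227}} = \frac{1}{i \sqrt{15227}} = - \frac{i \sqrt{15227}}{15227}$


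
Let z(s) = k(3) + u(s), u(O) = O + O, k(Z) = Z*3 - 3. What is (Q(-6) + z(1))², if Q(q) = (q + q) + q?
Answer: 100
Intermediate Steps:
k(Z) = -3 + 3*Z (k(Z) = 3*Z - 3 = -3 + 3*Z)
u(O) = 2*O
z(s) = 6 + 2*s (z(s) = (-3 + 3*3) + 2*s = (-3 + 9) + 2*s = 6 + 2*s)
Q(q) = 3*q (Q(q) = 2*q + q = 3*q)
(Q(-6) + z(1))² = (3*(-6) + (6 + 2*1))² = (-18 + (6 + 2))² = (-18 + 8)² = (-10)² = 100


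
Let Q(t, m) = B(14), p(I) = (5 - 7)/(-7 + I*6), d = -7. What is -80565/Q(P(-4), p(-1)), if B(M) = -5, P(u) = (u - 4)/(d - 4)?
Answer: 16113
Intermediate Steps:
P(u) = 4/11 - u/11 (P(u) = (u - 4)/(-7 - 4) = (-4 + u)/(-11) = (-4 + u)*(-1/11) = 4/11 - u/11)
p(I) = -2/(-7 + 6*I)
Q(t, m) = -5
-80565/Q(P(-4), p(-1)) = -80565/(-5) = -80565*(-⅕) = 16113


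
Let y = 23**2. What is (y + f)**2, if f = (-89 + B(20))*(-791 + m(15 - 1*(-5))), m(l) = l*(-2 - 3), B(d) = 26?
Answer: 3210582244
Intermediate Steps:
m(l) = -5*l (m(l) = l*(-5) = -5*l)
y = 529
f = 56133 (f = (-89 + 26)*(-791 - 5*(15 - 1*(-5))) = -63*(-791 - 5*(15 + 5)) = -63*(-791 - 5*20) = -63*(-791 - 100) = -63*(-891) = 56133)
(y + f)**2 = (529 + 56133)**2 = 56662**2 = 3210582244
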